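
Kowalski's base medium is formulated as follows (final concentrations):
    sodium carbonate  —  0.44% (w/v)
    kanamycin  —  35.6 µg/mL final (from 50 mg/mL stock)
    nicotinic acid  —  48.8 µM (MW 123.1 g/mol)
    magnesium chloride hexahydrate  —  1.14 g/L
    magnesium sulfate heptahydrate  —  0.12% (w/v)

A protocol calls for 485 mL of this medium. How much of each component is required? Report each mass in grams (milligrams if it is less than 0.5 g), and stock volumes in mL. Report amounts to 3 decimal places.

sodium carbonate 2.134 g; kanamycin 0.345 mL; nicotinic acid 2.914 mg; magnesium chloride hexahydrate 0.553 g; magnesium sulfate heptahydrate 0.582 g

Working volume: 485 mL = 0.485 L.
sodium carbonate: 0.44% w/v = 4.4 g/L → 4.4 × 0.485 L = 2.134 g
kanamycin: C1V1 = C2V2 → 35.6 µg/mL × 485 mL ÷ 50000 µg/mL = 0.345 mL
nicotinic acid: 48.8 µmol/L × 123.1 g/mol × 0.485 L ÷ 1000 = 2.914 mg
magnesium chloride hexahydrate: 1.14 g/L × 0.485 L = 0.553 g
magnesium sulfate heptahydrate: 0.12 g per 100 mL × 485 mL ÷ 100 = 0.582 g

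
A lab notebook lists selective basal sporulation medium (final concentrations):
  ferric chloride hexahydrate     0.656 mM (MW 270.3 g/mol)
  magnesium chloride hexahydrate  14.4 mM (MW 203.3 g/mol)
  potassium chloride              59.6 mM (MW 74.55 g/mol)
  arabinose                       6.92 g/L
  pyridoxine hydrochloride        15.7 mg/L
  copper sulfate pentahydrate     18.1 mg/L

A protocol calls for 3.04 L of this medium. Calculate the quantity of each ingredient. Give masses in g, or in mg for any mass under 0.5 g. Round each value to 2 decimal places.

ferric chloride hexahydrate 0.54 g; magnesium chloride hexahydrate 8.90 g; potassium chloride 13.51 g; arabinose 21.04 g; pyridoxine hydrochloride 47.73 mg; copper sulfate pentahydrate 55.02 mg

Scale factor relative to 1 L: 3.04.
ferric chloride hexahydrate: 0.656 mmol/L × 270.3 g/mol × 3.04 L ÷ 1000 = 0.54 g
magnesium chloride hexahydrate: 14.4 mmol/L × 203.3 g/mol × 3.04 L ÷ 1000 = 8.90 g
potassium chloride: 59.6 mmol/L × 74.55 g/mol × 3.04 L ÷ 1000 = 13.51 g
arabinose: 6.92 g/L × 3.04 L = 21.04 g
pyridoxine hydrochloride: 15.7 mg/L × 3.04 L = 47.73 mg
copper sulfate pentahydrate: 18.1 mg/L × 3.04 L = 55.02 mg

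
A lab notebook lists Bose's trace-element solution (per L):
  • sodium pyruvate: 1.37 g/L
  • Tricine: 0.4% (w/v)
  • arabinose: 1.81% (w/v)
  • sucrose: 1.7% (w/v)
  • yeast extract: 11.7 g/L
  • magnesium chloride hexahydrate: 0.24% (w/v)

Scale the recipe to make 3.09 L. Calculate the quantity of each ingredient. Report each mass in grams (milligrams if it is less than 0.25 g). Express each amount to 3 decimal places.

Working volume: 3.09 L.
sodium pyruvate: 1.37 g/L × 3.09 L = 4.233 g
Tricine: 0.4 g per 100 mL × 3090 mL ÷ 100 = 12.360 g
arabinose: 1.81 g per 100 mL × 3090 mL ÷ 100 = 55.929 g
sucrose: 1.7% w/v = 17 g/L → 17 × 3.09 L = 52.530 g
yeast extract: 11.7 g/L × 3.09 L = 36.153 g
magnesium chloride hexahydrate: 0.24% w/v = 2.4 g/L → 2.4 × 3.09 L = 7.416 g

sodium pyruvate 4.233 g; Tricine 12.360 g; arabinose 55.929 g; sucrose 52.530 g; yeast extract 36.153 g; magnesium chloride hexahydrate 7.416 g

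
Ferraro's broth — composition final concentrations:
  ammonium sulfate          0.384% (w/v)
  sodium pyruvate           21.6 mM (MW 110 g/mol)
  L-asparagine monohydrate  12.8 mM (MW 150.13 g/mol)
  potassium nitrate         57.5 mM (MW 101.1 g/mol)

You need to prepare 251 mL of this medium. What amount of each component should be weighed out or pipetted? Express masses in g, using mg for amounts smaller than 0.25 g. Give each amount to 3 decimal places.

ammonium sulfate 0.964 g; sodium pyruvate 0.596 g; L-asparagine monohydrate 0.482 g; potassium nitrate 1.459 g

Target volume = 251 mL = 0.251 L.
ammonium sulfate: 0.384% w/v = 3.84 g/L → 3.84 × 0.251 L = 0.964 g
sodium pyruvate: 21.6 mmol/L × 110 g/mol × 0.251 L ÷ 1000 = 0.596 g
L-asparagine monohydrate: 12.8 mmol/L × 150.13 g/mol × 0.251 L ÷ 1000 = 0.482 g
potassium nitrate: 57.5 mmol/L × 101.1 g/mol × 0.251 L ÷ 1000 = 1.459 g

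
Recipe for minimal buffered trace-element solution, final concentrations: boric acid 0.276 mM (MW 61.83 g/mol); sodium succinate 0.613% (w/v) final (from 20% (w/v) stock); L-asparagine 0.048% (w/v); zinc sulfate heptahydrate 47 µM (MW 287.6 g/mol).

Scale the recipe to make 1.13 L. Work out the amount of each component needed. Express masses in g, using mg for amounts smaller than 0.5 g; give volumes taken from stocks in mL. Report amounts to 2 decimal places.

Scale factor relative to 1 L: 1.13.
boric acid: 0.276 mmol/L × 61.83 mg/mmol × 1.13 L = 19.28 mg
sodium succinate: dilute stock: 0.613% ÷ 20% × 1130 mL = 34.63 mL
L-asparagine: 0.048 g per 100 mL × 1130 mL ÷ 100 = 0.54 g
zinc sulfate heptahydrate: 47 µmol/L × 287.6 g/mol × 1.13 L ÷ 1000 = 15.27 mg

boric acid 19.28 mg; sodium succinate 34.63 mL; L-asparagine 0.54 g; zinc sulfate heptahydrate 15.27 mg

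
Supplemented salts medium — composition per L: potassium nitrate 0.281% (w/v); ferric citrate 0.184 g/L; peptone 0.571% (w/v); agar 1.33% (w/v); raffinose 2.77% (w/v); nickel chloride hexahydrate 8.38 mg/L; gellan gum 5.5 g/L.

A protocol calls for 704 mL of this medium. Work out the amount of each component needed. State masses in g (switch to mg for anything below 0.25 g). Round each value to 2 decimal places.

potassium nitrate 1.98 g; ferric citrate 129.54 mg; peptone 4.02 g; agar 9.36 g; raffinose 19.50 g; nickel chloride hexahydrate 5.90 mg; gellan gum 3.87 g

Target volume = 704 mL = 0.704 L.
potassium nitrate: 0.281% w/v = 2.81 g/L → 2.81 × 0.704 L = 1.98 g
ferric citrate: 0.184 g/L × 0.704 L = 0.129536 g = 129.54 mg
peptone: 0.571% w/v = 5.71 g/L → 5.71 × 0.704 L = 4.02 g
agar: 1.33% w/v = 13.3 g/L → 13.3 × 0.704 L = 9.36 g
raffinose: 2.77 g per 100 mL × 704 mL ÷ 100 = 19.50 g
nickel chloride hexahydrate: 8.38 mg/L × 0.704 L = 5.90 mg
gellan gum: 5.5 g/L × 0.704 L = 3.87 g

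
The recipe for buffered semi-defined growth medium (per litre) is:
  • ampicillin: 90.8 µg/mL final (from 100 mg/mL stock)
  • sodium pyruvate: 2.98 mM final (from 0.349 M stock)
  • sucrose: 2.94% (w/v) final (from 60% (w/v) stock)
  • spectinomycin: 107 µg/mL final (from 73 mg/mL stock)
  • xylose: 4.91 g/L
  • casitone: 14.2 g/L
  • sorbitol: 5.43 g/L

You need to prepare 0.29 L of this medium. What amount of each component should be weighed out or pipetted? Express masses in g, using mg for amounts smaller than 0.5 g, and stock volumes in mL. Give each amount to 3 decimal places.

Working volume: 0.29 L.
ampicillin: V = C2·V2/C1 = 90.8 µg/mL × 290 mL ÷ 100000 µg/mL = 0.263 mL
sodium pyruvate: dilute stock: 2.98 mM × 290 mL ÷ 349 mM = 2.476 mL
sucrose: dilute stock: 2.94% ÷ 60% × 290 mL = 14.210 mL
spectinomycin: C1V1 = C2V2 → 107 µg/mL × 290 mL ÷ 73000 µg/mL = 0.425 mL
xylose: 4.91 g/L × 0.29 L = 1.424 g
casitone: 14.2 g/L × 0.29 L = 4.118 g
sorbitol: 5.43 g/L × 0.29 L = 1.575 g

ampicillin 0.263 mL; sodium pyruvate 2.476 mL; sucrose 14.210 mL; spectinomycin 0.425 mL; xylose 1.424 g; casitone 4.118 g; sorbitol 1.575 g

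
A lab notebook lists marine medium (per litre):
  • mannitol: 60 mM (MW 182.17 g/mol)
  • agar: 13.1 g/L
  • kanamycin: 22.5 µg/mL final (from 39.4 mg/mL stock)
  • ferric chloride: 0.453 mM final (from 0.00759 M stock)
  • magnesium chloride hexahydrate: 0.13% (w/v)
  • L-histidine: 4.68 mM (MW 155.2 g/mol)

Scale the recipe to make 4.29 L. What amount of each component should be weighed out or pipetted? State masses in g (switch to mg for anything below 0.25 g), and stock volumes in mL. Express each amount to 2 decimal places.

Scale factor relative to 1 L: 4.29.
mannitol: 60 mmol/L × 182.17 g/mol × 4.29 L ÷ 1000 = 46.89 g
agar: 13.1 g/L × 4.29 L = 56.20 g
kanamycin: C1V1 = C2V2 → 22.5 µg/mL × 4290 mL ÷ 39400 µg/mL = 2.45 mL
ferric chloride: C1V1 = C2V2 → 0.453 mM × 4290 mL ÷ 7.59 mM = 256.04 mL
magnesium chloride hexahydrate: 0.13 g per 100 mL × 4290 mL ÷ 100 = 5.58 g
L-histidine: 4.68 mmol/L × 155.2 g/mol × 4.29 L ÷ 1000 = 3.12 g

mannitol 46.89 g; agar 56.20 g; kanamycin 2.45 mL; ferric chloride 256.04 mL; magnesium chloride hexahydrate 5.58 g; L-histidine 3.12 g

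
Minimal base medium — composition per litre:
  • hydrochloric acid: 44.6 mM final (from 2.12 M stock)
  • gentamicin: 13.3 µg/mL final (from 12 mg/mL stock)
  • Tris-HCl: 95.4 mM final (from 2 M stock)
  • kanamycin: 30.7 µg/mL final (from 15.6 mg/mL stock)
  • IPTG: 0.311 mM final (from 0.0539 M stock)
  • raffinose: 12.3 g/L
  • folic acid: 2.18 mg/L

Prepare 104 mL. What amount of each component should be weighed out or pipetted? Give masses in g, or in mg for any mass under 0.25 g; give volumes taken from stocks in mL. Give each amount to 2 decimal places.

hydrochloric acid 2.19 mL; gentamicin 0.12 mL; Tris-HCl 4.96 mL; kanamycin 0.20 mL; IPTG 0.60 mL; raffinose 1.28 g; folic acid 0.23 mg

Working volume: 104 mL = 0.104 L.
hydrochloric acid: dilute stock: 44.6 mM × 104 mL ÷ 2120 mM = 2.19 mL
gentamicin: C1V1 = C2V2 → 13.3 µg/mL × 104 mL ÷ 12000 µg/mL = 0.12 mL
Tris-HCl: dilute stock: 95.4 mM × 104 mL ÷ 2000 mM = 4.96 mL
kanamycin: C1V1 = C2V2 → 30.7 µg/mL × 104 mL ÷ 15600 µg/mL = 0.20 mL
IPTG: dilute stock: 0.311 mM × 104 mL ÷ 53.9 mM = 0.60 mL
raffinose: 12.3 g/L × 0.104 L = 1.28 g
folic acid: 2.18 mg/L × 0.104 L = 0.23 mg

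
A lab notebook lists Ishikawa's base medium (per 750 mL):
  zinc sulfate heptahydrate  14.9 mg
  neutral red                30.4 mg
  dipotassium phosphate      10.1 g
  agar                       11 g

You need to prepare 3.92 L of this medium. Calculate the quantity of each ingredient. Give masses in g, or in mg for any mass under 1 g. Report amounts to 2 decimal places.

zinc sulfate heptahydrate 77.88 mg; neutral red 158.89 mg; dipotassium phosphate 52.79 g; agar 57.49 g

Ratio of target to recipe volume: 3920 / 750 = 5.22667.
zinc sulfate heptahydrate: 14.9 mg × (3920 mL / 750 mL) = 77.88 mg
neutral red: 30.4 mg × (3920 mL / 750 mL) = 158.89 mg
dipotassium phosphate: 10.1 g × (3920 mL / 750 mL) = 52.79 g
agar: 11 g × (3920 mL / 750 mL) = 57.49 g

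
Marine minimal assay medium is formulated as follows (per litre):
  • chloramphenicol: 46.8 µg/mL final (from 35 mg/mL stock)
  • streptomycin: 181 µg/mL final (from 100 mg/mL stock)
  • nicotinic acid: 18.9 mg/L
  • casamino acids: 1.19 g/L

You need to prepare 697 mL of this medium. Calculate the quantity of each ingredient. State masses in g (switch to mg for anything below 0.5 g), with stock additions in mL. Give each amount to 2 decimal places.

chloramphenicol 0.93 mL; streptomycin 1.26 mL; nicotinic acid 13.17 mg; casamino acids 0.83 g

Scale factor relative to 1 L: 0.697.
chloramphenicol: V = C2·V2/C1 = 46.8 µg/mL × 697 mL ÷ 35000 µg/mL = 0.93 mL
streptomycin: V = C2·V2/C1 = 181 µg/mL × 697 mL ÷ 100000 µg/mL = 1.26 mL
nicotinic acid: 18.9 mg/L × 0.697 L = 13.17 mg
casamino acids: 1.19 g/L × 0.697 L = 0.83 g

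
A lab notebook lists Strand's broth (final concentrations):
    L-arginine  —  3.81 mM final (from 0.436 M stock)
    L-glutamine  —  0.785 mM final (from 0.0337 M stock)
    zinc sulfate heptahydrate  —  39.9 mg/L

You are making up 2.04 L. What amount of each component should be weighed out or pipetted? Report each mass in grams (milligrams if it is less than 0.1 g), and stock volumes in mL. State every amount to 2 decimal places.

L-arginine 17.83 mL; L-glutamine 47.52 mL; zinc sulfate heptahydrate 81.40 mg

Scale factor relative to 1 L: 2.04.
L-arginine: dilute stock: 3.81 mM × 2040 mL ÷ 436 mM = 17.83 mL
L-glutamine: C1V1 = C2V2 → 0.785 mM × 2040 mL ÷ 33.7 mM = 47.52 mL
zinc sulfate heptahydrate: 39.9 mg/L × 2.04 L = 81.40 mg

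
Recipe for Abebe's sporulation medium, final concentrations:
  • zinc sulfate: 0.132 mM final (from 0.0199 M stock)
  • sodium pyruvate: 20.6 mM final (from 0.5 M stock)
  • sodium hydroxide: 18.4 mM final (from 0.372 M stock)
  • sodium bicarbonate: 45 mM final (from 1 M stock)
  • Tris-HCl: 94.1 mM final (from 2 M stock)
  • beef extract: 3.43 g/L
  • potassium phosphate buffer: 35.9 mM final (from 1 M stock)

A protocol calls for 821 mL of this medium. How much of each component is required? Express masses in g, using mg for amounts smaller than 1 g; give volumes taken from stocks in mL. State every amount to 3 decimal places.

Working volume: 821 mL = 0.821 L.
zinc sulfate: dilute stock: 0.132 mM × 821 mL ÷ 19.9 mM = 5.446 mL
sodium pyruvate: V = C2·V2/C1 = 20.6 mM × 821 mL ÷ 500 mM = 33.825 mL
sodium hydroxide: C1V1 = C2V2 → 18.4 mM × 821 mL ÷ 372 mM = 40.609 mL
sodium bicarbonate: C1V1 = C2V2 → 45 mM × 821 mL ÷ 1000 mM = 36.945 mL
Tris-HCl: V = C2·V2/C1 = 94.1 mM × 821 mL ÷ 2000 mM = 38.628 mL
beef extract: 3.43 g/L × 0.821 L = 2.816 g
potassium phosphate buffer: V = C2·V2/C1 = 35.9 mM × 821 mL ÷ 1000 mM = 29.474 mL

zinc sulfate 5.446 mL; sodium pyruvate 33.825 mL; sodium hydroxide 40.609 mL; sodium bicarbonate 36.945 mL; Tris-HCl 38.628 mL; beef extract 2.816 g; potassium phosphate buffer 29.474 mL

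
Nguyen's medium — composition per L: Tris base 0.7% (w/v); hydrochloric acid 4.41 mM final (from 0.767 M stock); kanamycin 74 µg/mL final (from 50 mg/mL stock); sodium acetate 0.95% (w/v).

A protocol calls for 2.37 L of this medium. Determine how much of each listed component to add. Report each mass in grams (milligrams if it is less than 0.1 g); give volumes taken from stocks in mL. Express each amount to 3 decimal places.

Scale factor relative to 1 L: 2.37.
Tris base: 0.7 g per 100 mL × 2370 mL ÷ 100 = 16.590 g
hydrochloric acid: V = C2·V2/C1 = 4.41 mM × 2370 mL ÷ 767 mM = 13.627 mL
kanamycin: dilute stock: 74 µg/mL × 2370 mL ÷ 50000 µg/mL = 3.508 mL
sodium acetate: 0.95% w/v = 9.5 g/L → 9.5 × 2.37 L = 22.515 g

Tris base 16.590 g; hydrochloric acid 13.627 mL; kanamycin 3.508 mL; sodium acetate 22.515 g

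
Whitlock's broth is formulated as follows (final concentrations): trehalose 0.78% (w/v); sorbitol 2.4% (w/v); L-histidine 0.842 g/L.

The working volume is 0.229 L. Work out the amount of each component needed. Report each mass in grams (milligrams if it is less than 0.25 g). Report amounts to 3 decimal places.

trehalose 1.786 g; sorbitol 5.496 g; L-histidine 192.818 mg

Scale factor relative to 1 L: 0.229.
trehalose: 0.78% w/v = 7.8 g/L → 7.8 × 0.229 L = 1.786 g
sorbitol: 2.4 g per 100 mL × 229 mL ÷ 100 = 5.496 g
L-histidine: 0.842 g/L × 0.229 L = 0.192818 g = 192.818 mg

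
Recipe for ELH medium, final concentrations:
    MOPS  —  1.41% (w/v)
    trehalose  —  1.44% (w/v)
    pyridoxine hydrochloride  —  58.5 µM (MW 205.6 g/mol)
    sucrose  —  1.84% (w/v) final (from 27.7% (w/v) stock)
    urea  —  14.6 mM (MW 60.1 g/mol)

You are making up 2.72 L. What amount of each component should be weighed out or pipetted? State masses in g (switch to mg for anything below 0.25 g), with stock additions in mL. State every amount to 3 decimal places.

Working volume: 2.72 L.
MOPS: 1.41 g per 100 mL × 2720 mL ÷ 100 = 38.352 g
trehalose: 1.44% w/v = 14.4 g/L → 14.4 × 2.72 L = 39.168 g
pyridoxine hydrochloride: 58.5 µmol/L × 205.6 g/mol × 2.72 L ÷ 1000 = 32.715 mg
sucrose: C1V1 = C2V2 → 1.84% ÷ 27.7% × 2720 mL = 180.679 mL
urea: 14.6 mmol/L × 60.1 g/mol × 2.72 L ÷ 1000 = 2.387 g

MOPS 38.352 g; trehalose 39.168 g; pyridoxine hydrochloride 32.715 mg; sucrose 180.679 mL; urea 2.387 g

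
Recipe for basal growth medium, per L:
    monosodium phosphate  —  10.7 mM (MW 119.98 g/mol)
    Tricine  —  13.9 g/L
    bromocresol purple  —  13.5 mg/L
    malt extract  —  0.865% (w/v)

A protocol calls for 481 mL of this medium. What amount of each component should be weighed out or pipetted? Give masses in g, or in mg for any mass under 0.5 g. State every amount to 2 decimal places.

monosodium phosphate 0.62 g; Tricine 6.69 g; bromocresol purple 6.49 mg; malt extract 4.16 g

Target volume = 481 mL = 0.481 L.
monosodium phosphate: 10.7 mmol/L × 119.98 g/mol × 0.481 L ÷ 1000 = 0.62 g
Tricine: 13.9 g/L × 0.481 L = 6.69 g
bromocresol purple: 13.5 mg/L × 0.481 L = 6.49 mg
malt extract: 0.865% w/v = 8.65 g/L → 8.65 × 0.481 L = 4.16 g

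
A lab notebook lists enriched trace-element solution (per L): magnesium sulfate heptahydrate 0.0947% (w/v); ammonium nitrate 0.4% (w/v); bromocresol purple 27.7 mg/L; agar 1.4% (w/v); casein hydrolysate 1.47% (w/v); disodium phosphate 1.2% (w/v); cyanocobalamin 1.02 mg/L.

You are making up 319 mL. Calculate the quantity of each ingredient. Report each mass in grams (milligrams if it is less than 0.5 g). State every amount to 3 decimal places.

magnesium sulfate heptahydrate 302.093 mg; ammonium nitrate 1.276 g; bromocresol purple 8.836 mg; agar 4.466 g; casein hydrolysate 4.689 g; disodium phosphate 3.828 g; cyanocobalamin 0.325 mg

Target volume = 319 mL = 0.319 L.
magnesium sulfate heptahydrate: 0.0947 g per 100 mL × 319 mL ÷ 100 = 0.302093 g = 302.093 mg
ammonium nitrate: 0.4% w/v = 4 g/L → 4 × 0.319 L = 1.276 g
bromocresol purple: 27.7 mg/L × 0.319 L = 8.836 mg
agar: 1.4 g per 100 mL × 319 mL ÷ 100 = 4.466 g
casein hydrolysate: 1.47% w/v = 14.7 g/L → 14.7 × 0.319 L = 4.689 g
disodium phosphate: 1.2 g per 100 mL × 319 mL ÷ 100 = 3.828 g
cyanocobalamin: 1.02 mg/L × 0.319 L = 0.325 mg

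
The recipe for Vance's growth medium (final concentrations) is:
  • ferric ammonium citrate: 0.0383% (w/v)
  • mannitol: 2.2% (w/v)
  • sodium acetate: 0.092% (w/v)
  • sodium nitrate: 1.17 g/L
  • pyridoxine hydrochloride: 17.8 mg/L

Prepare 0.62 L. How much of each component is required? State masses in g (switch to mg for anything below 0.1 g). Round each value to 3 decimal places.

Working volume: 0.62 L.
ferric ammonium citrate: 0.0383% w/v = 0.383 g/L → 0.383 × 0.62 L = 0.237 g
mannitol: 2.2 g per 100 mL × 620 mL ÷ 100 = 13.640 g
sodium acetate: 0.092 g per 100 mL × 620 mL ÷ 100 = 0.570 g
sodium nitrate: 1.17 g/L × 0.62 L = 0.725 g
pyridoxine hydrochloride: 17.8 mg/L × 0.62 L = 11.036 mg

ferric ammonium citrate 0.237 g; mannitol 13.640 g; sodium acetate 0.570 g; sodium nitrate 0.725 g; pyridoxine hydrochloride 11.036 mg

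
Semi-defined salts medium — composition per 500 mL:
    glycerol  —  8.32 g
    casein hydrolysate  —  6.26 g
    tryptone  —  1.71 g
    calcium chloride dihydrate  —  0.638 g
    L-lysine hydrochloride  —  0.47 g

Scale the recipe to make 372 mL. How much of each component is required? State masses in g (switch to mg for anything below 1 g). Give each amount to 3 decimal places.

glycerol 6.190 g; casein hydrolysate 4.657 g; tryptone 1.272 g; calcium chloride dihydrate 474.672 mg; L-lysine hydrochloride 349.680 mg

Ratio of target to recipe volume: 372 / 500 = 0.744.
glycerol: 8.32 g × (372 mL / 500 mL) = 6.190 g
casein hydrolysate: 6.26 g × (372 mL / 500 mL) = 4.657 g
tryptone: 1.71 g × (372 mL / 500 mL) = 1.272 g
calcium chloride dihydrate: 0.638 g × (372 mL / 500 mL) = 0.474672 g = 474.672 mg
L-lysine hydrochloride: 0.47 g × (372 mL / 500 mL) = 0.34968 g = 349.680 mg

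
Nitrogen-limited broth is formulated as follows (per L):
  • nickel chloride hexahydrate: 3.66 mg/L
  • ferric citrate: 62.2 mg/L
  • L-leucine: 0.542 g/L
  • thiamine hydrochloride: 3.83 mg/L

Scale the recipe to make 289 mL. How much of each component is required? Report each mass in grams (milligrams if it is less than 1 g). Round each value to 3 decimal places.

Working volume: 289 mL = 0.289 L.
nickel chloride hexahydrate: 3.66 mg/L × 0.289 L = 1.058 mg
ferric citrate: 62.2 mg/L × 0.289 L = 17.976 mg
L-leucine: 0.542 g/L × 0.289 L = 0.156638 g = 156.638 mg
thiamine hydrochloride: 3.83 mg/L × 0.289 L = 1.107 mg

nickel chloride hexahydrate 1.058 mg; ferric citrate 17.976 mg; L-leucine 156.638 mg; thiamine hydrochloride 1.107 mg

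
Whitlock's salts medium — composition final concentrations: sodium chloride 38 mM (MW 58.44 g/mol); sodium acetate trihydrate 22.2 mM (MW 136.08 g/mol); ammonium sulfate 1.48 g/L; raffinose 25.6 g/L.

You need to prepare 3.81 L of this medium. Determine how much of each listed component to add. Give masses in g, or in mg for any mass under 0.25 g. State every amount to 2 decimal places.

sodium chloride 8.46 g; sodium acetate trihydrate 11.51 g; ammonium sulfate 5.64 g; raffinose 97.54 g

Scale factor relative to 1 L: 3.81.
sodium chloride: 38 mmol/L × 58.44 g/mol × 3.81 L ÷ 1000 = 8.46 g
sodium acetate trihydrate: 22.2 mmol/L × 136.08 g/mol × 3.81 L ÷ 1000 = 11.51 g
ammonium sulfate: 1.48 g/L × 3.81 L = 5.64 g
raffinose: 25.6 g/L × 3.81 L = 97.54 g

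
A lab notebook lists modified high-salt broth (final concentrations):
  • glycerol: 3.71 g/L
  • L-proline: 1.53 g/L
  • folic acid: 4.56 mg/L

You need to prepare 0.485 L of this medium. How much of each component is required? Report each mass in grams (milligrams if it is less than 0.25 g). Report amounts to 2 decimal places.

Working volume: 0.485 L.
glycerol: 3.71 g/L × 0.485 L = 1.80 g
L-proline: 1.53 g/L × 0.485 L = 0.74 g
folic acid: 4.56 mg/L × 0.485 L = 2.21 mg

glycerol 1.80 g; L-proline 0.74 g; folic acid 2.21 mg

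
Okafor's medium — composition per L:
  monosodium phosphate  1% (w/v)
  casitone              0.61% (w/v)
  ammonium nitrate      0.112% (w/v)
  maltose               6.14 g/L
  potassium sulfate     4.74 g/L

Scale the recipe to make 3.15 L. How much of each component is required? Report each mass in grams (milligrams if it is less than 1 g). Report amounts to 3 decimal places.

Working volume: 3.15 L.
monosodium phosphate: 1% w/v = 10 g/L → 10 × 3.15 L = 31.500 g
casitone: 0.61% w/v = 6.1 g/L → 6.1 × 3.15 L = 19.215 g
ammonium nitrate: 0.112% w/v = 1.12 g/L → 1.12 × 3.15 L = 3.528 g
maltose: 6.14 g/L × 3.15 L = 19.341 g
potassium sulfate: 4.74 g/L × 3.15 L = 14.931 g

monosodium phosphate 31.500 g; casitone 19.215 g; ammonium nitrate 3.528 g; maltose 19.341 g; potassium sulfate 14.931 g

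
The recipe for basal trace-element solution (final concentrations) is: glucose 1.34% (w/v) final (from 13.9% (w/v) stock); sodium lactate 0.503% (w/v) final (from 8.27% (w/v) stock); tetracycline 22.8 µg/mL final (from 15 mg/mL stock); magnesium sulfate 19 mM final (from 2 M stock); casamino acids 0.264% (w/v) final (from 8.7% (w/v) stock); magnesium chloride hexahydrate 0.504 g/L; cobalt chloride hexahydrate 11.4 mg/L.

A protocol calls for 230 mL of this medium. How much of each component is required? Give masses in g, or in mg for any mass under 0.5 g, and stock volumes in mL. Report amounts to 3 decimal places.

glucose 22.173 mL; sodium lactate 13.989 mL; tetracycline 0.350 mL; magnesium sulfate 2.185 mL; casamino acids 6.979 mL; magnesium chloride hexahydrate 115.920 mg; cobalt chloride hexahydrate 2.622 mg

Target volume = 230 mL = 0.23 L.
glucose: V = C2·V2/C1 = 1.34% ÷ 13.9% × 230 mL = 22.173 mL
sodium lactate: V = C2·V2/C1 = 0.503% ÷ 8.27% × 230 mL = 13.989 mL
tetracycline: dilute stock: 22.8 µg/mL × 230 mL ÷ 15000 µg/mL = 0.350 mL
magnesium sulfate: C1V1 = C2V2 → 19 mM × 230 mL ÷ 2000 mM = 2.185 mL
casamino acids: V = C2·V2/C1 = 0.264% ÷ 8.7% × 230 mL = 6.979 mL
magnesium chloride hexahydrate: 0.504 g/L × 0.23 L = 0.11592 g = 115.920 mg
cobalt chloride hexahydrate: 11.4 mg/L × 0.23 L = 2.622 mg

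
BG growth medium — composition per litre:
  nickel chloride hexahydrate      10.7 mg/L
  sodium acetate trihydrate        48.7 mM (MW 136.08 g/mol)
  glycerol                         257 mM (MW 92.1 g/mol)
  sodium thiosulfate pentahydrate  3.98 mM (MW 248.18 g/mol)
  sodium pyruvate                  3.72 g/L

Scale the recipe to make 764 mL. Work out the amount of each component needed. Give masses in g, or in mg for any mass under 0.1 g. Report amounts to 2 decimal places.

Scale factor relative to 1 L: 0.764.
nickel chloride hexahydrate: 10.7 mg/L × 0.764 L = 8.17 mg
sodium acetate trihydrate: 48.7 mmol/L × 136.08 g/mol × 0.764 L ÷ 1000 = 5.06 g
glycerol: 257 mmol/L × 92.1 g/mol × 0.764 L ÷ 1000 = 18.08 g
sodium thiosulfate pentahydrate: 3.98 mmol/L × 248.18 g/mol × 0.764 L ÷ 1000 = 0.75 g
sodium pyruvate: 3.72 g/L × 0.764 L = 2.84 g

nickel chloride hexahydrate 8.17 mg; sodium acetate trihydrate 5.06 g; glycerol 18.08 g; sodium thiosulfate pentahydrate 0.75 g; sodium pyruvate 2.84 g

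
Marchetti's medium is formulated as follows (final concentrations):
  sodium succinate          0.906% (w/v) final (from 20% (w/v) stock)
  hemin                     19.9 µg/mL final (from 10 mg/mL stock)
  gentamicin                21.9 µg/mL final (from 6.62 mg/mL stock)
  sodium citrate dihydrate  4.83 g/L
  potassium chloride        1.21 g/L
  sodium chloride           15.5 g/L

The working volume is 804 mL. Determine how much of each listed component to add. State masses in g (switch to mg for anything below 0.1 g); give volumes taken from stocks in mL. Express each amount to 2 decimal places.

Target volume = 804 mL = 0.804 L.
sodium succinate: C1V1 = C2V2 → 0.906% ÷ 20% × 804 mL = 36.42 mL
hemin: V = C2·V2/C1 = 19.9 µg/mL × 804 mL ÷ 10000 µg/mL = 1.60 mL
gentamicin: dilute stock: 21.9 µg/mL × 804 mL ÷ 6620 µg/mL = 2.66 mL
sodium citrate dihydrate: 4.83 g/L × 0.804 L = 3.88 g
potassium chloride: 1.21 g/L × 0.804 L = 0.97 g
sodium chloride: 15.5 g/L × 0.804 L = 12.46 g

sodium succinate 36.42 mL; hemin 1.60 mL; gentamicin 2.66 mL; sodium citrate dihydrate 3.88 g; potassium chloride 0.97 g; sodium chloride 12.46 g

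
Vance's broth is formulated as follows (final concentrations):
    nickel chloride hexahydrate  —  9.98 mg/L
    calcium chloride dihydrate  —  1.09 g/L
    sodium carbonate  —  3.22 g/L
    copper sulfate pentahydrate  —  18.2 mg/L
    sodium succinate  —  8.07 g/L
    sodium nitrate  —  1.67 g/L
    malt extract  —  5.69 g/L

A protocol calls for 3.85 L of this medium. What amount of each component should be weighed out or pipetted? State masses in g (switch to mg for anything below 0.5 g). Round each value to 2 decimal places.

nickel chloride hexahydrate 38.42 mg; calcium chloride dihydrate 4.20 g; sodium carbonate 12.40 g; copper sulfate pentahydrate 70.07 mg; sodium succinate 31.07 g; sodium nitrate 6.43 g; malt extract 21.91 g

Working volume: 3.85 L.
nickel chloride hexahydrate: 9.98 mg/L × 3.85 L = 38.42 mg
calcium chloride dihydrate: 1.09 g/L × 3.85 L = 4.20 g
sodium carbonate: 3.22 g/L × 3.85 L = 12.40 g
copper sulfate pentahydrate: 18.2 mg/L × 3.85 L = 70.07 mg
sodium succinate: 8.07 g/L × 3.85 L = 31.07 g
sodium nitrate: 1.67 g/L × 3.85 L = 6.43 g
malt extract: 5.69 g/L × 3.85 L = 21.91 g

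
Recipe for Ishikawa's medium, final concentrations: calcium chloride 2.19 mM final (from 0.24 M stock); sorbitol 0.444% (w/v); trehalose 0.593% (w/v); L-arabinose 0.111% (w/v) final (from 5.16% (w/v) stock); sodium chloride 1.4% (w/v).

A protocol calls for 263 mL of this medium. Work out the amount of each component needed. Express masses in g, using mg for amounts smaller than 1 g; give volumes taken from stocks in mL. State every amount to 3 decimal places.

calcium chloride 2.400 mL; sorbitol 1.168 g; trehalose 1.560 g; L-arabinose 5.658 mL; sodium chloride 3.682 g

Scale factor relative to 1 L: 0.263.
calcium chloride: dilute stock: 2.19 mM × 263 mL ÷ 240 mM = 2.400 mL
sorbitol: 0.444% w/v = 4.44 g/L → 4.44 × 0.263 L = 1.168 g
trehalose: 0.593 g per 100 mL × 263 mL ÷ 100 = 1.560 g
L-arabinose: C1V1 = C2V2 → 0.111% ÷ 5.16% × 263 mL = 5.658 mL
sodium chloride: 1.4% w/v = 14 g/L → 14 × 0.263 L = 3.682 g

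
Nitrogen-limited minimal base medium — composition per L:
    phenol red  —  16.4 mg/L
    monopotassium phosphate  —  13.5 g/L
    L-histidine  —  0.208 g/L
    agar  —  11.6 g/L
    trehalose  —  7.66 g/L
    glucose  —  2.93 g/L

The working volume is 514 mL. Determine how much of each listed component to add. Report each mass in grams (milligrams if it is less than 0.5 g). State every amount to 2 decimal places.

phenol red 8.43 mg; monopotassium phosphate 6.94 g; L-histidine 106.91 mg; agar 5.96 g; trehalose 3.94 g; glucose 1.51 g

Scale factor relative to 1 L: 0.514.
phenol red: 16.4 mg/L × 0.514 L = 8.43 mg
monopotassium phosphate: 13.5 g/L × 0.514 L = 6.94 g
L-histidine: 0.208 g/L × 0.514 L = 0.106912 g = 106.91 mg
agar: 11.6 g/L × 0.514 L = 5.96 g
trehalose: 7.66 g/L × 0.514 L = 3.94 g
glucose: 2.93 g/L × 0.514 L = 1.51 g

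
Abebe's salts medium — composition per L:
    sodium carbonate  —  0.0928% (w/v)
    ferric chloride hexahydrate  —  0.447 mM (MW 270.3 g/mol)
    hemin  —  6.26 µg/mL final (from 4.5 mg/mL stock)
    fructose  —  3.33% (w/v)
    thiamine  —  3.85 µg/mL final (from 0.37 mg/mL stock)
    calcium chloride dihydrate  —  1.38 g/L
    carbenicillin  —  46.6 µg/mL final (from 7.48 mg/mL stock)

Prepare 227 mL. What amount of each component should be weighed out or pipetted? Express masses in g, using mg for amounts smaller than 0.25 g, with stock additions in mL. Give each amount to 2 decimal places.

Working volume: 227 mL = 0.227 L.
sodium carbonate: 0.0928% w/v = 0.928 g/L → 0.928 × 0.227 L = 0.210656 g = 210.66 mg
ferric chloride hexahydrate: 0.447 mmol/L × 270.3 mg/mmol × 0.227 L = 27.43 mg
hemin: C1V1 = C2V2 → 6.26 µg/mL × 227 mL ÷ 4500 µg/mL = 0.32 mL
fructose: 3.33% w/v = 33.3 g/L → 33.3 × 0.227 L = 7.56 g
thiamine: C1V1 = C2V2 → 3.85 µg/mL × 227 mL ÷ 370 µg/mL = 2.36 mL
calcium chloride dihydrate: 1.38 g/L × 0.227 L = 0.31 g
carbenicillin: V = C2·V2/C1 = 46.6 µg/mL × 227 mL ÷ 7480 µg/mL = 1.41 mL

sodium carbonate 210.66 mg; ferric chloride hexahydrate 27.43 mg; hemin 0.32 mL; fructose 7.56 g; thiamine 2.36 mL; calcium chloride dihydrate 0.31 g; carbenicillin 1.41 mL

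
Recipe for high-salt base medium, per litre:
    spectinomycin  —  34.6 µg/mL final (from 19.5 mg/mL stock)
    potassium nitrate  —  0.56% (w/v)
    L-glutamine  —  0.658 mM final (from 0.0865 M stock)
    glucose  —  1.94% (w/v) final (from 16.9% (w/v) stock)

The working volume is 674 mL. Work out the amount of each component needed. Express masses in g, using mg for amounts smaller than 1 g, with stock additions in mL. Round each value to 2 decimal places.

spectinomycin 1.20 mL; potassium nitrate 3.77 g; L-glutamine 5.13 mL; glucose 77.37 mL

Target volume = 674 mL = 0.674 L.
spectinomycin: C1V1 = C2V2 → 34.6 µg/mL × 674 mL ÷ 19500 µg/mL = 1.20 mL
potassium nitrate: 0.56 g per 100 mL × 674 mL ÷ 100 = 3.77 g
L-glutamine: C1V1 = C2V2 → 0.658 mM × 674 mL ÷ 86.5 mM = 5.13 mL
glucose: V = C2·V2/C1 = 1.94% ÷ 16.9% × 674 mL = 77.37 mL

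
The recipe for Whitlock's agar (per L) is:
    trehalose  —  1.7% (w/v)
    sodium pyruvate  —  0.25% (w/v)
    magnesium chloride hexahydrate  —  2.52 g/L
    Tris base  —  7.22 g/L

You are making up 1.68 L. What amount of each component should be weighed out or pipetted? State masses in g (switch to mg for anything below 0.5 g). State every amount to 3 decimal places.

trehalose 28.560 g; sodium pyruvate 4.200 g; magnesium chloride hexahydrate 4.234 g; Tris base 12.130 g

Scale factor relative to 1 L: 1.68.
trehalose: 1.7% w/v = 17 g/L → 17 × 1.68 L = 28.560 g
sodium pyruvate: 0.25% w/v = 2.5 g/L → 2.5 × 1.68 L = 4.200 g
magnesium chloride hexahydrate: 2.52 g/L × 1.68 L = 4.234 g
Tris base: 7.22 g/L × 1.68 L = 12.130 g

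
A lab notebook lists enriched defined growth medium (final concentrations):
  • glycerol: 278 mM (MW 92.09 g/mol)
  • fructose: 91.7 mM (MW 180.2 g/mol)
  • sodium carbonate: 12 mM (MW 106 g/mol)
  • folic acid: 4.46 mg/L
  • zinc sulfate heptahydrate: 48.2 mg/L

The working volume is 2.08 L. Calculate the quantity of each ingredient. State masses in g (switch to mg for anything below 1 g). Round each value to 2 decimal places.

glycerol 53.25 g; fructose 34.37 g; sodium carbonate 2.65 g; folic acid 9.28 mg; zinc sulfate heptahydrate 100.26 mg

Scale factor relative to 1 L: 2.08.
glycerol: 278 mmol/L × 92.09 g/mol × 2.08 L ÷ 1000 = 53.25 g
fructose: 91.7 mmol/L × 180.2 g/mol × 2.08 L ÷ 1000 = 34.37 g
sodium carbonate: 12 mmol/L × 106 g/mol × 2.08 L ÷ 1000 = 2.65 g
folic acid: 4.46 mg/L × 2.08 L = 9.28 mg
zinc sulfate heptahydrate: 48.2 mg/L × 2.08 L = 100.26 mg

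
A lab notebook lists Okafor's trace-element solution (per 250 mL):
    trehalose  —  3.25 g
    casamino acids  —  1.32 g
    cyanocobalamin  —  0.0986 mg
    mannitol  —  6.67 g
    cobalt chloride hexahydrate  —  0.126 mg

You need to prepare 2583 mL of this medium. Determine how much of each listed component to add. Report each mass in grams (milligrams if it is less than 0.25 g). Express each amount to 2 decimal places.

Scale factor = 2583 mL / 250 mL = 10.332.
trehalose: 3.25 g × (2583 mL / 250 mL) = 33.58 g
casamino acids: 1.32 g × (2583 mL / 250 mL) = 13.64 g
cyanocobalamin: 0.0986 mg × (2583 mL / 250 mL) = 1.02 mg
mannitol: 6.67 g × (2583 mL / 250 mL) = 68.91 g
cobalt chloride hexahydrate: 0.126 mg × (2583 mL / 250 mL) = 1.30 mg

trehalose 33.58 g; casamino acids 13.64 g; cyanocobalamin 1.02 mg; mannitol 68.91 g; cobalt chloride hexahydrate 1.30 mg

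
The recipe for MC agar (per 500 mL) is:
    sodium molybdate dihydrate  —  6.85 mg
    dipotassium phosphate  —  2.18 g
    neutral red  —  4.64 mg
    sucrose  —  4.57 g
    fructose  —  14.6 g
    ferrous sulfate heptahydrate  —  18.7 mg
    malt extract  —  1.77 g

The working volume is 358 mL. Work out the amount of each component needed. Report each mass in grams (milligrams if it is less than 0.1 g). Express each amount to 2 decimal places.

Scale factor = 358 mL / 500 mL = 0.716.
sodium molybdate dihydrate: 6.85 mg × (358 mL / 500 mL) = 4.90 mg
dipotassium phosphate: 2.18 g × (358 mL / 500 mL) = 1.56 g
neutral red: 4.64 mg × (358 mL / 500 mL) = 3.32 mg
sucrose: 4.57 g × (358 mL / 500 mL) = 3.27 g
fructose: 14.6 g × (358 mL / 500 mL) = 10.45 g
ferrous sulfate heptahydrate: 18.7 mg × (358 mL / 500 mL) = 13.39 mg
malt extract: 1.77 g × (358 mL / 500 mL) = 1.27 g

sodium molybdate dihydrate 4.90 mg; dipotassium phosphate 1.56 g; neutral red 3.32 mg; sucrose 3.27 g; fructose 10.45 g; ferrous sulfate heptahydrate 13.39 mg; malt extract 1.27 g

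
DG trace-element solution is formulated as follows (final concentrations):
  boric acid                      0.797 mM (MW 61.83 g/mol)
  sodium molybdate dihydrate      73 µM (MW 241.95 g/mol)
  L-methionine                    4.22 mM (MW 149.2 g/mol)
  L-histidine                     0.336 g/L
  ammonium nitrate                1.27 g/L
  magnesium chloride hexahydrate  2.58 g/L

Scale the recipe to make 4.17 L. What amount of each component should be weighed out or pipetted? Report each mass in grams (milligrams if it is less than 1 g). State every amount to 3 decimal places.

Working volume: 4.17 L.
boric acid: 0.797 mmol/L × 61.83 mg/mmol × 4.17 L = 205.491 mg
sodium molybdate dihydrate: 73 µmol/L × 241.95 g/mol × 4.17 L ÷ 1000 = 73.652 mg
L-methionine: 4.22 mmol/L × 149.2 g/mol × 4.17 L ÷ 1000 = 2.626 g
L-histidine: 0.336 g/L × 4.17 L = 1.401 g
ammonium nitrate: 1.27 g/L × 4.17 L = 5.296 g
magnesium chloride hexahydrate: 2.58 g/L × 4.17 L = 10.759 g

boric acid 205.491 mg; sodium molybdate dihydrate 73.652 mg; L-methionine 2.626 g; L-histidine 1.401 g; ammonium nitrate 5.296 g; magnesium chloride hexahydrate 10.759 g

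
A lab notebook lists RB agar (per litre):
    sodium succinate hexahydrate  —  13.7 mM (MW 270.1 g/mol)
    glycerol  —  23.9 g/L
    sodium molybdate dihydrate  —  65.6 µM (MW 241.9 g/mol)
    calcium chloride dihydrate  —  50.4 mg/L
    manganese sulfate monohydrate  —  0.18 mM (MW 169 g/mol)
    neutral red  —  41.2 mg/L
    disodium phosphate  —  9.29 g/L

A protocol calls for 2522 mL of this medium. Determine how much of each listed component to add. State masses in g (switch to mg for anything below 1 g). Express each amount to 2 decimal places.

Target volume = 2522 mL = 2.522 L.
sodium succinate hexahydrate: 13.7 mmol/L × 270.1 g/mol × 2.522 L ÷ 1000 = 9.33 g
glycerol: 23.9 g/L × 2.522 L = 60.28 g
sodium molybdate dihydrate: 65.6 µmol/L × 241.9 g/mol × 2.522 L ÷ 1000 = 40.02 mg
calcium chloride dihydrate: 50.4 mg/L × 2.522 L = 127.11 mg
manganese sulfate monohydrate: 0.18 mmol/L × 169 mg/mmol × 2.522 L = 76.72 mg
neutral red: 41.2 mg/L × 2.522 L = 103.91 mg
disodium phosphate: 9.29 g/L × 2.522 L = 23.43 g

sodium succinate hexahydrate 9.33 g; glycerol 60.28 g; sodium molybdate dihydrate 40.02 mg; calcium chloride dihydrate 127.11 mg; manganese sulfate monohydrate 76.72 mg; neutral red 103.91 mg; disodium phosphate 23.43 g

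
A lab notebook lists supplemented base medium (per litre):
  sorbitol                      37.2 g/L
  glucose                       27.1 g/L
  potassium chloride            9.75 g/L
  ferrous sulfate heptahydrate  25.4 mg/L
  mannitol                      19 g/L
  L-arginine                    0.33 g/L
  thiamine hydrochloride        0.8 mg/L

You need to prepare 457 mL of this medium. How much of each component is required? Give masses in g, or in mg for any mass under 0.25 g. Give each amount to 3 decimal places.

Target volume = 457 mL = 0.457 L.
sorbitol: 37.2 g/L × 0.457 L = 17.000 g
glucose: 27.1 g/L × 0.457 L = 12.385 g
potassium chloride: 9.75 g/L × 0.457 L = 4.456 g
ferrous sulfate heptahydrate: 25.4 mg/L × 0.457 L = 11.608 mg
mannitol: 19 g/L × 0.457 L = 8.683 g
L-arginine: 0.33 g/L × 0.457 L = 0.15081 g = 150.810 mg
thiamine hydrochloride: 0.8 mg/L × 0.457 L = 0.366 mg

sorbitol 17.000 g; glucose 12.385 g; potassium chloride 4.456 g; ferrous sulfate heptahydrate 11.608 mg; mannitol 8.683 g; L-arginine 150.810 mg; thiamine hydrochloride 0.366 mg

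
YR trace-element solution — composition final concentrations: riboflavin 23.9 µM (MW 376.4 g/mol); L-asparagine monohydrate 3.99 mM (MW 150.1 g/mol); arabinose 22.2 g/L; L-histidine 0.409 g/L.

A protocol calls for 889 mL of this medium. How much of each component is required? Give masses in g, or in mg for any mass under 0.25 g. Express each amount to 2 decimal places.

Target volume = 889 mL = 0.889 L.
riboflavin: 23.9 µmol/L × 376.4 g/mol × 0.889 L ÷ 1000 = 8.00 mg
L-asparagine monohydrate: 3.99 mmol/L × 150.1 g/mol × 0.889 L ÷ 1000 = 0.53 g
arabinose: 22.2 g/L × 0.889 L = 19.74 g
L-histidine: 0.409 g/L × 0.889 L = 0.36 g

riboflavin 8.00 mg; L-asparagine monohydrate 0.53 g; arabinose 19.74 g; L-histidine 0.36 g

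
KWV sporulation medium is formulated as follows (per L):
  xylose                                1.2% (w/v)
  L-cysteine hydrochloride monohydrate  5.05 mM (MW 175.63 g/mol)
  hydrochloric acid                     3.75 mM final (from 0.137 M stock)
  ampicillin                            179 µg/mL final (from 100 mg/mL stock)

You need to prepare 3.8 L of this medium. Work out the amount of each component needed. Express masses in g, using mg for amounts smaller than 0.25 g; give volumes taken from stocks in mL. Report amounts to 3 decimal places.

xylose 45.600 g; L-cysteine hydrochloride monohydrate 3.370 g; hydrochloric acid 104.015 mL; ampicillin 6.802 mL

Working volume: 3.8 L.
xylose: 1.2 g per 100 mL × 3800 mL ÷ 100 = 45.600 g
L-cysteine hydrochloride monohydrate: 5.05 mmol/L × 175.63 g/mol × 3.8 L ÷ 1000 = 3.370 g
hydrochloric acid: dilute stock: 3.75 mM × 3800 mL ÷ 137 mM = 104.015 mL
ampicillin: V = C2·V2/C1 = 179 µg/mL × 3800 mL ÷ 100000 µg/mL = 6.802 mL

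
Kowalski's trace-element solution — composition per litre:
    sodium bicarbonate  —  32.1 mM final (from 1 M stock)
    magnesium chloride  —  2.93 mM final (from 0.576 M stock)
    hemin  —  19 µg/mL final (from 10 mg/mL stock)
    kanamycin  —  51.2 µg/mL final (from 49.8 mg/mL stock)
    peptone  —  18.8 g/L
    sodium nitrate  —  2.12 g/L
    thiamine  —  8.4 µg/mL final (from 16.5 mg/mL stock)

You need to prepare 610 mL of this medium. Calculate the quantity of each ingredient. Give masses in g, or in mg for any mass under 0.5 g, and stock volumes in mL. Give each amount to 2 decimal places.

sodium bicarbonate 19.58 mL; magnesium chloride 3.10 mL; hemin 1.16 mL; kanamycin 0.63 mL; peptone 11.47 g; sodium nitrate 1.29 g; thiamine 0.31 mL

Target volume = 610 mL = 0.61 L.
sodium bicarbonate: dilute stock: 32.1 mM × 610 mL ÷ 1000 mM = 19.58 mL
magnesium chloride: C1V1 = C2V2 → 2.93 mM × 610 mL ÷ 576 mM = 3.10 mL
hemin: V = C2·V2/C1 = 19 µg/mL × 610 mL ÷ 10000 µg/mL = 1.16 mL
kanamycin: dilute stock: 51.2 µg/mL × 610 mL ÷ 49800 µg/mL = 0.63 mL
peptone: 18.8 g/L × 0.61 L = 11.47 g
sodium nitrate: 2.12 g/L × 0.61 L = 1.29 g
thiamine: V = C2·V2/C1 = 8.4 µg/mL × 610 mL ÷ 16500 µg/mL = 0.31 mL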